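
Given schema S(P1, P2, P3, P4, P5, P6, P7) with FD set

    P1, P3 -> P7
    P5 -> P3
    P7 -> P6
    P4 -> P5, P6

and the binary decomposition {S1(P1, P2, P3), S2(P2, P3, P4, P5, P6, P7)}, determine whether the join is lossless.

Common attributes: S1 ∩ S2 = {P2, P3}.
No dependency enlarges {P2, P3}, so (P2, P3)⁺ = {P2, P3}.
The closure contains neither all of S1 = {P1, P2, P3} nor all of S2 = {P2, P3, P4, P5, P6, P7}, so the common attributes are not a superkey of either fragment. The join is lossy.

No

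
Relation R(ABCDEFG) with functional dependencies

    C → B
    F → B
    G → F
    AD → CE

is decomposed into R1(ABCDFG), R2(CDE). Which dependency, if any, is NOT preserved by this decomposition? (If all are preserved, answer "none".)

Check AD → CE: no single fragment contains all of {ACDE}, and the restricted closure of {AD} across the fragments never reaches {CE}.
C → B is preserved.
F → B is preserved.
G → F is preserved.

AD → CE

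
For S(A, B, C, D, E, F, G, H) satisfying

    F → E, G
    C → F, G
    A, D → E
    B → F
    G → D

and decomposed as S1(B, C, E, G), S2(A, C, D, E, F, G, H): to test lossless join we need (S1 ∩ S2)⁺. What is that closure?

S1 ∩ S2 = {C, E, G}.
C → F, G applies, adding F
G → D applies, adding D
Closure: {C, D, E, F, G}.

C, D, E, F, G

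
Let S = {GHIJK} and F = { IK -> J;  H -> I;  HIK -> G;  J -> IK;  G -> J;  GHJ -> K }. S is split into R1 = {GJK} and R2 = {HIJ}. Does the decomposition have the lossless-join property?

No

Common attributes: R1 ∩ R2 = {J}.
Closure of {J}: J → IK applies, adding IK. So (J)⁺ = {IJK}.
The closure contains neither all of R1 = {GJK} nor all of R2 = {HIJ}, so the common attributes are not a superkey of either fragment. The join is lossy.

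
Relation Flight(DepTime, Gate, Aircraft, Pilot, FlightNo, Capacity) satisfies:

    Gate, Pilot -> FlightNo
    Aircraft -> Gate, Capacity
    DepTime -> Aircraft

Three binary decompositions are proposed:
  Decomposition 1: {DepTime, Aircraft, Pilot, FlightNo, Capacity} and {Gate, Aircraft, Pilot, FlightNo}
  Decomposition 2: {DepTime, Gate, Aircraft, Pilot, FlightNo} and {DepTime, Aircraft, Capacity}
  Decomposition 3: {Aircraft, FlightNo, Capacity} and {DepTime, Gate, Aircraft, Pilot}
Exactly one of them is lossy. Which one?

Decomposition 1: common = {Aircraft, Pilot, FlightNo}, closure = {Gate, Aircraft, Pilot, FlightNo, Capacity} → lossless.
Decomposition 2: common = {DepTime, Aircraft}, closure = {DepTime, Gate, Aircraft, Capacity} → lossless.
Decomposition 3: common = {Aircraft}, closure = {Gate, Aircraft, Capacity} → lossy.

Decomposition 3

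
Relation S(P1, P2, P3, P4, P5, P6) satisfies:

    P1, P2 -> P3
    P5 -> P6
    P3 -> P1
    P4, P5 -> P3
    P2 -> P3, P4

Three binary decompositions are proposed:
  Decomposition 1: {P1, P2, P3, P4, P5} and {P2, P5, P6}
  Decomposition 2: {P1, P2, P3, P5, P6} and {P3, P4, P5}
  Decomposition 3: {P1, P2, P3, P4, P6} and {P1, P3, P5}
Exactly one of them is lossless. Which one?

Decomposition 1: common = {P2, P5}, closure = {P1, P2, P3, P4, P5, P6} → lossless.
Decomposition 2: common = {P3, P5}, closure = {P1, P3, P5, P6} → lossy.
Decomposition 3: common = {P1, P3}, closure = {P1, P3} → lossy.

Decomposition 1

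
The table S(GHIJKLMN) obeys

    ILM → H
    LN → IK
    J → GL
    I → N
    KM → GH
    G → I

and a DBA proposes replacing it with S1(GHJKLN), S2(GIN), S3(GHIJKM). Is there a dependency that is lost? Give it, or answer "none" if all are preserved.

Check LN → IK: no single fragment contains all of {IKLN}, and the restricted closure of {LN} across the fragments never reaches {IK}.
ILM → H is preserved.
J → GL is preserved.
I → N is preserved.
KM → GH is preserved.
G → I is preserved.

LN → IK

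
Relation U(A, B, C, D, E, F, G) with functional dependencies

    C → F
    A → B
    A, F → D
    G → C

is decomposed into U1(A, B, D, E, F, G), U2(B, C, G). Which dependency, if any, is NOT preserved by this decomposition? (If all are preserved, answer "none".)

Check C → F: no single fragment contains all of {C, F}, and the restricted closure of {C} across the fragments never reaches {F}.
A → B is preserved.
A, F → D is preserved.
G → C is preserved.

C → F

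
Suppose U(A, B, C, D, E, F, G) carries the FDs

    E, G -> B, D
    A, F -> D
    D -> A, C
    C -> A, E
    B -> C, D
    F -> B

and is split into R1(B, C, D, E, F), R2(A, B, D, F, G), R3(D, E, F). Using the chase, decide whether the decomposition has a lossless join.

Yes

Chase test. Columns are A, B, C, D, E, F, G; row i has aⱼ where attribute j ∈ Ri, else bᵢⱼ.
Initial tableau (one row per fragment):
  row 1: b11 a2 a3 a4 a5 a6 b17
  row 2: a1 a2 b23 a4 b25 a6 a7
  row 3: b31 b32 b33 a4 a5 a6 b37
Rows 1 and 2 agree on D; apply D→A, C and equate their A, C entries.
Rows 1 and 3 agree on D; apply D→A, C and equate their A, C entries.
Rows 1 and 2 agree on C; apply C→A, E and equate their A, E entries.
Rows 1 and 3 agree on F; apply F→B and equate their B entries.
Row 2 is now all distinguished symbols — the join is lossless.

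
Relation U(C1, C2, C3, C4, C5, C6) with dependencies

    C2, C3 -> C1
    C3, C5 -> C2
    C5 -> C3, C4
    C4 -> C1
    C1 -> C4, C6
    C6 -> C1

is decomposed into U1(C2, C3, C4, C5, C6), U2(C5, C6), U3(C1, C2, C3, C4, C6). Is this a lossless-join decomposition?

Chase test. Columns are C1, C2, C3, C4, C5, C6; row i has aⱼ where attribute j ∈ Ui, else bᵢⱼ.
Initial tableau (one row per fragment):
  row 1: b11 a2 a3 a4 a5 a6
  row 2: b21 b22 b23 b24 a5 a6
  row 3: a1 a2 a3 a4 b35 a6
Rows 1 and 3 agree on C2, C3; apply C2, C3→C1 and equate their C1 entries.
Rows 1 and 2 agree on C5; apply C5→C3, C4 and equate their C3, C4 entries.
Rows 1 and 2 agree on C4; apply C4→C1 and equate their C1 entries.
Rows 1 and 2 agree on C3, C5; apply C3, C5→C2 and equate their C2 entries.
Row 1 is now all distinguished symbols — the join is lossless.

Yes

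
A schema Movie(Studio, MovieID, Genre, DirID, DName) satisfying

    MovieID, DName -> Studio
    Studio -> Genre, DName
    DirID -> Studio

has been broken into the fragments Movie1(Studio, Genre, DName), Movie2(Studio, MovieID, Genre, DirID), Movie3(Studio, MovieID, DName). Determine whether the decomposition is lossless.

Yes

Chase test. Columns are Studio, MovieID, Genre, DirID, DName; row i has aⱼ where attribute j ∈ Moviei, else bᵢⱼ.
Initial tableau (one row per fragment):
  row 1: a1 b12 a3 b14 a5
  row 2: a1 a2 a3 a4 b25
  row 3: a1 a2 b33 b34 a5
Rows 1 and 2 agree on Studio; apply Studio→Genre, DName and equate their Genre, DName entries.
Rows 1 and 3 agree on Studio; apply Studio→Genre, DName and equate their Genre, DName entries.
Row 2 is now all distinguished symbols — the join is lossless.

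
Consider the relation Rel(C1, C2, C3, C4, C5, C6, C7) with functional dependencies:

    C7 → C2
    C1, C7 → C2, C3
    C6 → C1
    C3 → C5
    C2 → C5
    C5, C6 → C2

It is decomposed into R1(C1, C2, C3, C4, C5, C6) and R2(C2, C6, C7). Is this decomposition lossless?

Common attributes: R1 ∩ R2 = {C2, C6}.
Closure of {C2, C6}: C6 → C1 applies, adding C1; C2 → C5 applies, adding C5. So (C2, C6)⁺ = {C1, C2, C5, C6}.
The closure contains neither all of R1 = {C1, C2, C3, C4, C5, C6} nor all of R2 = {C2, C6, C7}, so the common attributes are not a superkey of either fragment. The join is lossy.

No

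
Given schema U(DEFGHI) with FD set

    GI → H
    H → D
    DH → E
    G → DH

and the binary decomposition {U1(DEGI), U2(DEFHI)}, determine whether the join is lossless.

No

Common attributes: U1 ∩ U2 = {DEI}.
No dependency enlarges {DEI}, so (DEI)⁺ = {DEI}.
The closure contains neither all of U1 = {DEGI} nor all of U2 = {DEFHI}, so the common attributes are not a superkey of either fragment. The join is lossy.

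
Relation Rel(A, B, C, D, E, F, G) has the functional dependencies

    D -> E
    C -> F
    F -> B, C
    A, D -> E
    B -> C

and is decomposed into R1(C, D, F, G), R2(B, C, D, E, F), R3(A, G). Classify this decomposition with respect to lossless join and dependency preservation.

lossy but dependency-preserving

Lossless test (chase): Rows 1 and 2 agree on D; apply D→E and equate their E entries. Rows 1 and 2 agree on F; apply F→B, C and equate their B, C entries. No row becomes fully distinguished — the join is lossy.
Dependency preservation: A, D → E is not contained in any single fragment, but the restricted closure of its left-hand side across the fragments still reaches the right-hand side; the remaining FDs each lie inside some fragment. All dependencies are preserved.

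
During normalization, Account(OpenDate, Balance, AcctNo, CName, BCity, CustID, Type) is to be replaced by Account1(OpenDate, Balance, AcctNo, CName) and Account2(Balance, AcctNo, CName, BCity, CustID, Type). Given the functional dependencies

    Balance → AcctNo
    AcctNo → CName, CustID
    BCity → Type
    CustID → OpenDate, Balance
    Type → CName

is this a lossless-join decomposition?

Common attributes: Account1 ∩ Account2 = {Balance, AcctNo, CName}.
Closure of {Balance, AcctNo, CName}: AcctNo → CName, CustID applies, adding CustID; CustID → OpenDate, Balance applies, adding OpenDate. So (Balance, AcctNo, CName)⁺ = {OpenDate, Balance, AcctNo, CName, CustID}.
This closure contains every attribute of Account1, so Account1 ∩ Account2 → Account1. The join is lossless.

Yes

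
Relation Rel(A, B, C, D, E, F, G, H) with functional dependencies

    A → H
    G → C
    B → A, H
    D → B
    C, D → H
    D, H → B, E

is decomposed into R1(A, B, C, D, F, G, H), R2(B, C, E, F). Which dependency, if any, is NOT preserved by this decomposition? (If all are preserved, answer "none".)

Check D, H → B, E: no single fragment contains all of {B, D, E, H}, and the restricted closure of {D, H} across the fragments never reaches {B, E}.
A → H is preserved.
G → C is preserved.
B → A, H is preserved.
D → B is preserved.
C, D → H is preserved.

D, H → B, E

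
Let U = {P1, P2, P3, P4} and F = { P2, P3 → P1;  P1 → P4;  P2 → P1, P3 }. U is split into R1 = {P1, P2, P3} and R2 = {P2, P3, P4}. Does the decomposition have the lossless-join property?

Yes

Common attributes: R1 ∩ R2 = {P2, P3}.
Closure of {P2, P3}: P2, P3 → P1 applies, adding P1; P1 → P4 applies, adding P4. So (P2, P3)⁺ = {P1, P2, P3, P4}.
This closure contains every attribute of R1, so R1 ∩ R2 → R1. The join is lossless.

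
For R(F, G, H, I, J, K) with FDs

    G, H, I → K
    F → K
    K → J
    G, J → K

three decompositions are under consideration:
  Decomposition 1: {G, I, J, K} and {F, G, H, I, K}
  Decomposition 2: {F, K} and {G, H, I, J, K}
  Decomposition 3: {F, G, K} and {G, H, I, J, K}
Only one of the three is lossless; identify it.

Decomposition 1: common = {G, I, K}, closure = {G, I, J, K} → lossless.
Decomposition 2: common = {K}, closure = {J, K} → lossy.
Decomposition 3: common = {G, K}, closure = {G, J, K} → lossy.

Decomposition 1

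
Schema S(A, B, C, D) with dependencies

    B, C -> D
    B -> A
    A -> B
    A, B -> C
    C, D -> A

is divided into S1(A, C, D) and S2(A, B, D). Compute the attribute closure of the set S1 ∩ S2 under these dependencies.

S1 ∩ S2 = {A, D}.
A → B applies, adding B
A, B → C applies, adding C
Closure: {A, B, C, D}.

A, B, C, D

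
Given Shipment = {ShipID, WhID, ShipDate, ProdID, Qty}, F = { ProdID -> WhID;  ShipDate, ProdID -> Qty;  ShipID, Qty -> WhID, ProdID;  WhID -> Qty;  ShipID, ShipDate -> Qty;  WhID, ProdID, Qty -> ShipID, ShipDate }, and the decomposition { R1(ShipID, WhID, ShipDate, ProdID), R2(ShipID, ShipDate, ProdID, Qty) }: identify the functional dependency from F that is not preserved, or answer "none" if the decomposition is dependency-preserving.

WhID -> Qty

Check WhID → Qty: no single fragment contains all of {WhID, Qty}, and the restricted closure of {WhID} across the fragments never reaches {Qty}.
ProdID → WhID is preserved.
ShipDate, ProdID → Qty is preserved.
ShipID, Qty → WhID, ProdID is preserved.
ShipID, ShipDate → Qty is preserved.
WhID, ProdID, Qty → ShipID, ShipDate is preserved.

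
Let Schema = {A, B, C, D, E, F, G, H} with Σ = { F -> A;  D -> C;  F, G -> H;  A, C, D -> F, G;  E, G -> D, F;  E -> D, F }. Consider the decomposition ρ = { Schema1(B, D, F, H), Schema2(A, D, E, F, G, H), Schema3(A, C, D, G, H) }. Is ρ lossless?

No

Chase test. Columns are A, B, C, D, E, F, G, H; row i has aⱼ where attribute j ∈ Schemai, else bᵢⱼ.
Initial tableau (one row per fragment):
  row 1: b11 a2 b13 a4 b15 a6 b17 a8
  row 2: a1 b22 b23 a4 a5 a6 a7 a8
  row 3: a1 b32 a3 a4 b35 b36 a7 a8
Rows 1 and 2 agree on F; apply F→A and equate their A entries.
Rows 1 and 2 agree on D; apply D→C and equate their C entries.
Rows 1 and 3 agree on D; apply D→C and equate their C entries.
Rows 1 and 2 agree on A, C, D; apply A, C, D→F, G and equate their F, G entries.
Rows 1 and 3 agree on A, C, D; apply A, C, D→F, G and equate their F, G entries.
No row becomes fully distinguished — the join is lossy.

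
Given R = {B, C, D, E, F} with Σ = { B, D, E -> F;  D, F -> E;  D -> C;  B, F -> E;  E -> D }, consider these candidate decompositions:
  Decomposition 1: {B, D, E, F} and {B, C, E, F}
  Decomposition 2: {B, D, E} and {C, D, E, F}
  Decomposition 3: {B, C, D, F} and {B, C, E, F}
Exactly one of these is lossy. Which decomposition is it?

Decomposition 1: common = {B, E, F}, closure = {B, C, D, E, F} → lossless.
Decomposition 2: common = {D, E}, closure = {C, D, E} → lossy.
Decomposition 3: common = {B, C, F}, closure = {B, C, D, E, F} → lossless.

Decomposition 2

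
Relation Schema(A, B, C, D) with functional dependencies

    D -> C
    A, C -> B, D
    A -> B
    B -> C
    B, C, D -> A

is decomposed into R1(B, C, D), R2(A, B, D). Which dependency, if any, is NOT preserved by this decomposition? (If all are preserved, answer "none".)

D → C lies within R1.
A, C → B, D: restricted closure across fragments reaches B, D.
A → B lies within R2.
B → C lies within R1.
B, C, D → A: restricted closure across fragments reaches A.
Every dependency is enforceable on the fragments, so the decomposition is dependency-preserving.

none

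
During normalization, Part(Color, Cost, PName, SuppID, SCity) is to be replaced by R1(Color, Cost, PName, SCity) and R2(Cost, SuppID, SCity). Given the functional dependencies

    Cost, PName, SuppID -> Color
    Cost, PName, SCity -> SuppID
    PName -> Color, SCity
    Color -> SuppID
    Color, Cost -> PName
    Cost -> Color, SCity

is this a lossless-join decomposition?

Common attributes: R1 ∩ R2 = {Cost, SCity}.
Closure of {Cost, SCity}: Cost → Color, SCity applies, adding Color; Color → SuppID applies, adding SuppID; Color, Cost → PName applies, adding PName. So (Cost, SCity)⁺ = {Color, Cost, PName, SuppID, SCity}.
This closure contains every attribute of R1, so R1 ∩ R2 → R1. The join is lossless.

Yes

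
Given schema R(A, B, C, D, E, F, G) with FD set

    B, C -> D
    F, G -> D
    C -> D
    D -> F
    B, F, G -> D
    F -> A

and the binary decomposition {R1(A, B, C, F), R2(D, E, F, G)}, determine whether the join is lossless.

No

Common attributes: R1 ∩ R2 = {F}.
Closure of {F}: F → A applies, adding A. So (F)⁺ = {A, F}.
The closure contains neither all of R1 = {A, B, C, F} nor all of R2 = {D, E, F, G}, so the common attributes are not a superkey of either fragment. The join is lossy.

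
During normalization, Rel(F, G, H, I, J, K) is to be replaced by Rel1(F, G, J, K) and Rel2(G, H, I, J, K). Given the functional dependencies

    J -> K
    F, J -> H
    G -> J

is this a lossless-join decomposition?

No

Common attributes: Rel1 ∩ Rel2 = {G, J, K}.
No dependency enlarges {G, J, K}, so (G, J, K)⁺ = {G, J, K}.
The closure contains neither all of Rel1 = {F, G, J, K} nor all of Rel2 = {G, H, I, J, K}, so the common attributes are not a superkey of either fragment. The join is lossy.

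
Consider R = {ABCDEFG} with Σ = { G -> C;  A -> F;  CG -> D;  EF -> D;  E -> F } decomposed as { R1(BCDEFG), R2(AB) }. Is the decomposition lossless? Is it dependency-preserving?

lossy and not dependency-preserving

Lossless test: (B)⁺ = {B}, which is a superkey of neither fragment — lossy.
Dependency preservation: the restricted closure of {A} across the fragments never reaches {F}, so A → F cannot be enforced without a join — not preserved.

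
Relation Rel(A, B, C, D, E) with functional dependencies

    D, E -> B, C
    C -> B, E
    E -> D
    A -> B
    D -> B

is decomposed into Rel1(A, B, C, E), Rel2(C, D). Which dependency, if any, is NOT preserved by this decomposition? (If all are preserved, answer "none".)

D -> B

Check D → B: no single fragment contains all of {B, D}, and the restricted closure of {D} across the fragments never reaches {B}.
D, E → B, C is preserved.
C → B, E is preserved.
E → D is preserved.
A → B is preserved.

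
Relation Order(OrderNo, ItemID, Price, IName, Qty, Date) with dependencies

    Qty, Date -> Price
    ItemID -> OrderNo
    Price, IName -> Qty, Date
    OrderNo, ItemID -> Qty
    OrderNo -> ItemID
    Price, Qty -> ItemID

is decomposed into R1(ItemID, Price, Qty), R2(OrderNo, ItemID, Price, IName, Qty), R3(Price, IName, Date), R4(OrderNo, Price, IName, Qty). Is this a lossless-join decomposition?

Chase test. Columns are OrderNo, ItemID, Price, IName, Qty, Date; row i has aⱼ where attribute j ∈ Ri, else bᵢⱼ.
Initial tableau (one row per fragment):
  row 1: b11 a2 a3 b14 a5 b16
  row 2: a1 a2 a3 a4 a5 b26
  row 3: b31 b32 a3 a4 b35 a6
  row 4: a1 b42 a3 a4 a5 b46
Rows 1 and 2 agree on ItemID; apply ItemID→OrderNo and equate their OrderNo entries.
Rows 2 and 3 agree on Price, IName; apply Price, IName→Qty, Date and equate their Qty, Date entries.
Rows 2 and 4 agree on Price, IName; apply Price, IName→Qty, Date and equate their Qty, Date entries.
Rows 1 and 4 agree on OrderNo; apply OrderNo→ItemID and equate their ItemID entries.
Rows 1 and 3 agree on Price, Qty; apply Price, Qty→ItemID and equate their ItemID entries.
Rows 1 and 3 agree on ItemID; apply ItemID→OrderNo and equate their OrderNo entries.
Row 2 is now all distinguished symbols — the join is lossless.

Yes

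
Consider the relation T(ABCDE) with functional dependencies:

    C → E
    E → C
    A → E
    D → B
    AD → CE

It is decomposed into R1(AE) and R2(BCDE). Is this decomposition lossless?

Common attributes: R1 ∩ R2 = {E}.
Closure of {E}: E → C applies, adding C. So (E)⁺ = {CE}.
The closure contains neither all of R1 = {AE} nor all of R2 = {BCDE}, so the common attributes are not a superkey of either fragment. The join is lossy.

No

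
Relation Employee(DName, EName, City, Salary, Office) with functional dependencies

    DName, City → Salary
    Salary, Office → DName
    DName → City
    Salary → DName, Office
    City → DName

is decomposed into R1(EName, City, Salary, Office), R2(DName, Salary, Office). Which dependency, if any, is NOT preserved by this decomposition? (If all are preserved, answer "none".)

DName, City → Salary: restricted closure across fragments reaches Salary.
Salary, Office → DName lies within R2.
DName → City: restricted closure across fragments reaches City.
Salary → DName, Office lies within R2.
City → DName: restricted closure across fragments reaches DName.
Every dependency is enforceable on the fragments, so the decomposition is dependency-preserving.

none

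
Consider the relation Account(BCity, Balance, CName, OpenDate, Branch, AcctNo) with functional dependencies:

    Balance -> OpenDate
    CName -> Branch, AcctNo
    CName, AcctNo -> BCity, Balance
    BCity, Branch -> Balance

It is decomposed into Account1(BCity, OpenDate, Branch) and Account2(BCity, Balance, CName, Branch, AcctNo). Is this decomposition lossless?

Yes

Common attributes: Account1 ∩ Account2 = {BCity, Branch}.
Closure of {BCity, Branch}: BCity, Branch → Balance applies, adding Balance; Balance → OpenDate applies, adding OpenDate. So (BCity, Branch)⁺ = {BCity, Balance, OpenDate, Branch}.
This closure contains every attribute of Account1, so Account1 ∩ Account2 → Account1. The join is lossless.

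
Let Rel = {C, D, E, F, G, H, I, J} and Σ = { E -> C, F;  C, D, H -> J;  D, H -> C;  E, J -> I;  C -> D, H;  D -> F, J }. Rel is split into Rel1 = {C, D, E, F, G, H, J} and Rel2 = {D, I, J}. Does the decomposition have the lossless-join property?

No

Common attributes: Rel1 ∩ Rel2 = {D, J}.
Closure of {D, J}: D → F, J applies, adding F. So (D, J)⁺ = {D, F, J}.
The closure contains neither all of Rel1 = {C, D, E, F, G, H, J} nor all of Rel2 = {D, I, J}, so the common attributes are not a superkey of either fragment. The join is lossy.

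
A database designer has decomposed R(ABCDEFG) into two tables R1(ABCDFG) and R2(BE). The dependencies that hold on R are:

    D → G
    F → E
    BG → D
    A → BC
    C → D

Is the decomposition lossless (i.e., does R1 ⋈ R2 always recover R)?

Common attributes: R1 ∩ R2 = {B}.
No dependency enlarges {B}, so (B)⁺ = {B}.
The closure contains neither all of R1 = {ABCDFG} nor all of R2 = {BE}, so the common attributes are not a superkey of either fragment. The join is lossy.

No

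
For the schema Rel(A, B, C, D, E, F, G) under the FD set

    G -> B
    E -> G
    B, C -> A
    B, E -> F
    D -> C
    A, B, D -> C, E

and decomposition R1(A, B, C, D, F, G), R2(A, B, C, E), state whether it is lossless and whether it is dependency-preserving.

lossy and not dependency-preserving

Lossless test: (A, B, C)⁺ = {A, B, C}, which is a superkey of neither fragment — lossy.
Dependency preservation: the restricted closure of {E} across the fragments never reaches {G}, so E → G cannot be enforced without a join — not preserved.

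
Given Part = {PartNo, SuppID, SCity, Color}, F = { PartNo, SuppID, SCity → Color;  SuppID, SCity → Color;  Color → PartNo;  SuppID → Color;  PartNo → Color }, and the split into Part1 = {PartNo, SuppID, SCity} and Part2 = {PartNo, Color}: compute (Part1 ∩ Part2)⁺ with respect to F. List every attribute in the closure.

Part1 ∩ Part2 = {PartNo}.
PartNo → Color applies, adding Color
Closure: {PartNo, Color}.

PartNo, Color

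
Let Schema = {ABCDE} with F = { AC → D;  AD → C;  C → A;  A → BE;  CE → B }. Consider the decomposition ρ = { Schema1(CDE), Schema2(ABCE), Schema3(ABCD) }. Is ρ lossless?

Chase test. Columns are ABCDE; row i has aⱼ where attribute j ∈ Schemai, else bᵢⱼ.
Initial tableau (one row per fragment):
  row 1: b11 b12 a3 a4 a5
  row 2: a1 a2 a3 b24 a5
  row 3: a1 a2 a3 a4 b35
Rows 2 and 3 agree on AC; apply AC→D and equate their D entries.
Rows 1 and 2 agree on C; apply C→A and equate their A entries.
Rows 1 and 2 agree on A; apply A→BE and equate their BE entries.
Rows 1 and 3 agree on A; apply A→BE and equate their BE entries.
Row 1 is now all distinguished symbols — the join is lossless.

Yes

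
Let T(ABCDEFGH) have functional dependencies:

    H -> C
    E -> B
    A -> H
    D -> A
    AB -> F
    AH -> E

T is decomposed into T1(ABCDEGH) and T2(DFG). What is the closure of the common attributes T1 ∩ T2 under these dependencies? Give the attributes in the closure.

T1 ∩ T2 = {DG}.
D → A applies, adding A
A → H applies, adding H
AH → E applies, adding E
H → C applies, adding C
E → B applies, adding B
AB → F applies, adding F
Closure: {ABCDEFGH}.

ABCDEFGH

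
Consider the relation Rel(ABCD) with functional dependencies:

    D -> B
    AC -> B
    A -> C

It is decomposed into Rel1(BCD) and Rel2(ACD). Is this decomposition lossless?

Common attributes: Rel1 ∩ Rel2 = {CD}.
Closure of {CD}: D → B applies, adding B. So (CD)⁺ = {BCD}.
This closure contains every attribute of Rel1, so Rel1 ∩ Rel2 → Rel1. The join is lossless.

Yes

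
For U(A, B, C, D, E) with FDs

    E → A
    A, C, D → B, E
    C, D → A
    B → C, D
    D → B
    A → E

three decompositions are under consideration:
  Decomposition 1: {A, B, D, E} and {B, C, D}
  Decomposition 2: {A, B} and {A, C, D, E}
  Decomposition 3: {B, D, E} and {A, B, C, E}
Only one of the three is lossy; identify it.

Decomposition 2

Decomposition 1: common = {B, D}, closure = {A, B, C, D, E} → lossless.
Decomposition 2: common = {A}, closure = {A, E} → lossy.
Decomposition 3: common = {B, E}, closure = {A, B, C, D, E} → lossless.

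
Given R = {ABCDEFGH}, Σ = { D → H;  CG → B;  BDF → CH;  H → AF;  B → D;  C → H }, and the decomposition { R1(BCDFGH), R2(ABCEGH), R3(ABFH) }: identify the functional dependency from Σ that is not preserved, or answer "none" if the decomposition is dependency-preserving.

D → H lies within R1.
CG → B lies within R1.
BDF → CH lies within R1.
H → AF lies within R3.
B → D lies within R1.
C → H lies within R1.
Every dependency is enforceable on the fragments, so the decomposition is dependency-preserving.

none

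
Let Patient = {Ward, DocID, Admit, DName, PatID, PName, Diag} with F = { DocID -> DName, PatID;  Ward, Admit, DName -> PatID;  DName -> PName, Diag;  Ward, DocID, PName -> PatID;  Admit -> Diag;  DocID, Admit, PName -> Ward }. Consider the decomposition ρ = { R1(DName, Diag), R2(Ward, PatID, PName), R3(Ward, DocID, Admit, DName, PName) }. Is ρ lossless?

Chase test. Columns are Ward, DocID, Admit, DName, PatID, PName, Diag; row i has aⱼ where attribute j ∈ Ri, else bᵢⱼ.
Initial tableau (one row per fragment):
  row 1: b11 b12 b13 a4 b15 b16 a7
  row 2: a1 b22 b23 b24 a5 a6 b27
  row 3: a1 a2 a3 a4 b35 a6 b37
Rows 1 and 3 agree on DName; apply DName→PName, Diag and equate their PName, Diag entries.
No row becomes fully distinguished — the join is lossy.

No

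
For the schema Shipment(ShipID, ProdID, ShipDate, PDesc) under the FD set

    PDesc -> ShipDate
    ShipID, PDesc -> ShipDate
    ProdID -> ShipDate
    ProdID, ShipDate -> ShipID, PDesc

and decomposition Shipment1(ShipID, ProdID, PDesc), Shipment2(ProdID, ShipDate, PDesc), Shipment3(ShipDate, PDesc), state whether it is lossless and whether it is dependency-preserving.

Lossless test (chase): Rows 1 and 2 agree on PDesc; apply PDesc→ShipDate and equate their ShipDate entries. Rows 1 and 2 agree on ProdID, ShipDate; apply ProdID, ShipDate→ShipID, PDesc and equate their ShipID, PDesc entries. Row 1 is now all distinguished symbols — the join is lossless.
Dependency preservation: ShipID, PDesc → ShipDate; ProdID, ShipDate → ShipID, PDesc are not contained in any single fragment, but the restricted closure of each left-hand side across the fragments still reaches the right-hand side; the remaining FDs each lie inside some fragment. All dependencies are preserved.

lossless and dependency-preserving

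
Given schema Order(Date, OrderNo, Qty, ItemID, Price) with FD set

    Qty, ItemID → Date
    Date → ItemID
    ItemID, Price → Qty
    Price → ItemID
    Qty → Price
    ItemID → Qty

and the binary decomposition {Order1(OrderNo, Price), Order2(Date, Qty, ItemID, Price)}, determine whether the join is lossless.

Common attributes: Order1 ∩ Order2 = {Price}.
Closure of {Price}: Price → ItemID applies, adding ItemID; ItemID → Qty applies, adding Qty; Qty, ItemID → Date applies, adding Date. So (Price)⁺ = {Date, Qty, ItemID, Price}.
This closure contains every attribute of Order2, so Order1 ∩ Order2 → Order2. The join is lossless.

Yes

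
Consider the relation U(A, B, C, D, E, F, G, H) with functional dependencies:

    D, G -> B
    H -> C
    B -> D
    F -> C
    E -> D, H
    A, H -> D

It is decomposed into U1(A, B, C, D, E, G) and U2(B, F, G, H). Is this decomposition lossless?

No

Common attributes: U1 ∩ U2 = {B, G}.
Closure of {B, G}: B → D applies, adding D. So (B, G)⁺ = {B, D, G}.
The closure contains neither all of U1 = {A, B, C, D, E, G} nor all of U2 = {B, F, G, H}, so the common attributes are not a superkey of either fragment. The join is lossy.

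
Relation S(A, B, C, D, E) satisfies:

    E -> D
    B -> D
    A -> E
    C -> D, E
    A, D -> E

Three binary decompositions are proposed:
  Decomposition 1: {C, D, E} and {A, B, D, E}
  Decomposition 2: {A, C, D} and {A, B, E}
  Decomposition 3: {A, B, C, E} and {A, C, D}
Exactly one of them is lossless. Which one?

Decomposition 3

Decomposition 1: common = {D, E}, closure = {D, E} → lossy.
Decomposition 2: common = {A}, closure = {A, D, E} → lossy.
Decomposition 3: common = {A, C}, closure = {A, C, D, E} → lossless.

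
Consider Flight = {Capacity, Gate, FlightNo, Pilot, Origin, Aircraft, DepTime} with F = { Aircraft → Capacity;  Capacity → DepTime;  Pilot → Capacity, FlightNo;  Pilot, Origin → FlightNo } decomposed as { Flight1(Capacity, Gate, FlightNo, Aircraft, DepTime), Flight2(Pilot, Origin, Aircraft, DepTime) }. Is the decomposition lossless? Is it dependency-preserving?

Lossless test: (Aircraft, DepTime)⁺ = {Capacity, Aircraft, DepTime}, which is a superkey of neither fragment — lossy.
Dependency preservation: the restricted closure of {Pilot} across the fragments never reaches {Capacity, FlightNo}, so Pilot → Capacity, FlightNo cannot be enforced without a join — not preserved.

lossy and not dependency-preserving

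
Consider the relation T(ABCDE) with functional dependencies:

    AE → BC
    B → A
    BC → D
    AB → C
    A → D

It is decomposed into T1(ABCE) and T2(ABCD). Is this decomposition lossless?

Yes

Common attributes: T1 ∩ T2 = {ABC}.
Closure of {ABC}: BC → D applies, adding D. So (ABC)⁺ = {ABCD}.
This closure contains every attribute of T2, so T1 ∩ T2 → T2. The join is lossless.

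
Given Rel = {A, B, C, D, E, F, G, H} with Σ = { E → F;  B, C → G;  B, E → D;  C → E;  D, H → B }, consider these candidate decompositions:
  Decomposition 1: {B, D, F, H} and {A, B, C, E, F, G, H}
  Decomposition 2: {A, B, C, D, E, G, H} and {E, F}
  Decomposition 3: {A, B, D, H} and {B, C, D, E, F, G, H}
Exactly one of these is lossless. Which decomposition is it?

Decomposition 1: common = {B, F, H}, closure = {B, F, H} → lossy.
Decomposition 2: common = {E}, closure = {E, F} → lossless.
Decomposition 3: common = {B, D, H}, closure = {B, D, H} → lossy.

Decomposition 2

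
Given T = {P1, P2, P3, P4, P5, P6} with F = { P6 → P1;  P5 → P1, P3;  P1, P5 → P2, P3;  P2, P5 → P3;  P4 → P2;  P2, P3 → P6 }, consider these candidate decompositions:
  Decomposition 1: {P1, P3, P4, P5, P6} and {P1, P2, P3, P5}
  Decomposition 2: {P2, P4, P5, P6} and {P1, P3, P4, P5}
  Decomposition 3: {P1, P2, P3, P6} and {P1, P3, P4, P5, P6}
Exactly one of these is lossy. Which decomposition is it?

Decomposition 1: common = {P1, P3, P5}, closure = {P1, P2, P3, P5, P6} → lossless.
Decomposition 2: common = {P4, P5}, closure = {P1, P2, P3, P4, P5, P6} → lossless.
Decomposition 3: common = {P1, P3, P6}, closure = {P1, P3, P6} → lossy.

Decomposition 3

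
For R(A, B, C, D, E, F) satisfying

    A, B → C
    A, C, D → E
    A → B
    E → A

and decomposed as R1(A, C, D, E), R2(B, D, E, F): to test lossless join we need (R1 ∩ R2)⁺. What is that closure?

R1 ∩ R2 = {D, E}.
E → A applies, adding A
A → B applies, adding B
A, B → C applies, adding C
Closure: {A, B, C, D, E}.

A, B, C, D, E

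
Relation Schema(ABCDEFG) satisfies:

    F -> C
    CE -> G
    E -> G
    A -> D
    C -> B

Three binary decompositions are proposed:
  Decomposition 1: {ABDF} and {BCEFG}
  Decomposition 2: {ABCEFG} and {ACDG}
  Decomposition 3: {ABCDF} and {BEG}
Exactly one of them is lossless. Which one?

Decomposition 1: common = {BF}, closure = {BCF} → lossy.
Decomposition 2: common = {ACG}, closure = {ABCDG} → lossless.
Decomposition 3: common = {B}, closure = {B} → lossy.

Decomposition 2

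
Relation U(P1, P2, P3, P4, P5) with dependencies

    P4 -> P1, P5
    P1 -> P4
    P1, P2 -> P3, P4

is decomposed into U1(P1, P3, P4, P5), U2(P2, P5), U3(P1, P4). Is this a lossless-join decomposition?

Chase test. Columns are P1, P2, P3, P4, P5; row i has aⱼ where attribute j ∈ Ui, else bᵢⱼ.
Initial tableau (one row per fragment):
  row 1: a1 b12 a3 a4 a5
  row 2: b21 a2 b23 b24 a5
  row 3: a1 b32 b33 a4 b35
Rows 1 and 3 agree on P4; apply P4→P1, P5 and equate their P1, P5 entries.
No row becomes fully distinguished — the join is lossy.

No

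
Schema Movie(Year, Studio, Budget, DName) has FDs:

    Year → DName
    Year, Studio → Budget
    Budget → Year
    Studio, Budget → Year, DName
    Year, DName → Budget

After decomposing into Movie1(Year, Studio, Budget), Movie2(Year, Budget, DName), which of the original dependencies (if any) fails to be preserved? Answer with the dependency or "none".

none

Year → DName lies within Movie2.
Year, Studio → Budget lies within Movie1.
Budget → Year lies within Movie1.
Studio, Budget → Year, DName: restricted closure across fragments reaches Year, DName.
Year, DName → Budget lies within Movie2.
Every dependency is enforceable on the fragments, so the decomposition is dependency-preserving.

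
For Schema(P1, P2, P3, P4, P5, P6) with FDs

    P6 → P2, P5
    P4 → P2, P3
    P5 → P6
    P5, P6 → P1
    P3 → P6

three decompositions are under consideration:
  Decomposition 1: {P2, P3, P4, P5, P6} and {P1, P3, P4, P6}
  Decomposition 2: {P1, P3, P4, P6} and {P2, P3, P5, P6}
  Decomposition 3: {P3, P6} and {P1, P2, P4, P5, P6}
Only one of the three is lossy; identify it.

Decomposition 3

Decomposition 1: common = {P3, P4, P6}, closure = {P1, P2, P3, P4, P5, P6} → lossless.
Decomposition 2: common = {P3, P6}, closure = {P1, P2, P3, P5, P6} → lossless.
Decomposition 3: common = {P6}, closure = {P1, P2, P5, P6} → lossy.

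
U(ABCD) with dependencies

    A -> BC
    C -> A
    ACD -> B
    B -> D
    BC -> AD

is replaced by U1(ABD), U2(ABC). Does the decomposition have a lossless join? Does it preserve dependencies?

Lossless test: (AB)⁺ = {ABCD}, which contains all of one fragment — lossless.
Dependency preservation: ACD → B; BC → AD are not contained in any single fragment, but the restricted closure of each left-hand side across the fragments still reaches the right-hand side; the remaining FDs each lie inside some fragment. All dependencies are preserved.

lossless and dependency-preserving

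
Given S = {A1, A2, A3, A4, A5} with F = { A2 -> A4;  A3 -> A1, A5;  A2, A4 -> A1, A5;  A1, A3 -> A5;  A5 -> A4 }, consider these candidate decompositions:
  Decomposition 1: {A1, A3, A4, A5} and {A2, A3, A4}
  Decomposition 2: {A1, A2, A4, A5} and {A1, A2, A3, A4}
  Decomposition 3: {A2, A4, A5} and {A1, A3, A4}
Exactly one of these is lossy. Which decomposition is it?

Decomposition 1: common = {A3, A4}, closure = {A1, A3, A4, A5} → lossless.
Decomposition 2: common = {A1, A2, A4}, closure = {A1, A2, A4, A5} → lossless.
Decomposition 3: common = {A4}, closure = {A4} → lossy.

Decomposition 3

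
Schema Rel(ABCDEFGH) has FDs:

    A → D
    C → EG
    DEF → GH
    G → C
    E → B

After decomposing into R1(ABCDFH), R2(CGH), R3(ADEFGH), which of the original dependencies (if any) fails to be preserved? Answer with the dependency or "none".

E → B

Check E → B: no single fragment contains all of {BE}, and the restricted closure of {E} across the fragments never reaches {B}.
A → D is preserved.
C → EG is preserved.
DEF → GH is preserved.
G → C is preserved.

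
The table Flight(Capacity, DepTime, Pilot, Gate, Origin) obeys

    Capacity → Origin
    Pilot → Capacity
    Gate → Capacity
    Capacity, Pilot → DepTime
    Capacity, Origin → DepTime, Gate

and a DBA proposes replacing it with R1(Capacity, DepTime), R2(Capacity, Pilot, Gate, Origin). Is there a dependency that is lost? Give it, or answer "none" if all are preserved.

none

Capacity → Origin lies within R2.
Pilot → Capacity lies within R2.
Gate → Capacity lies within R2.
Capacity, Pilot → DepTime: restricted closure across fragments reaches DepTime.
Capacity, Origin → DepTime, Gate: restricted closure across fragments reaches DepTime, Gate.
Every dependency is enforceable on the fragments, so the decomposition is dependency-preserving.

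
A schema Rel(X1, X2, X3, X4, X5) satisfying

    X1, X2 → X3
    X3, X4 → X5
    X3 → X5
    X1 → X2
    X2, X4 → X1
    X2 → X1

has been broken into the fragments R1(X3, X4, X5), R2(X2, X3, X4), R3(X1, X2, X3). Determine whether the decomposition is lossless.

Chase test. Columns are X1, X2, X3, X4, X5; row i has aⱼ where attribute j ∈ Ri, else bᵢⱼ.
Initial tableau (one row per fragment):
  row 1: b11 b12 a3 a4 a5
  row 2: b21 a2 a3 a4 b25
  row 3: a1 a2 a3 b34 b35
Rows 1 and 2 agree on X3, X4; apply X3, X4→X5 and equate their X5 entries.
Rows 1 and 3 agree on X3; apply X3→X5 and equate their X5 entries.
Rows 2 and 3 agree on X2; apply X2→X1 and equate their X1 entries.
Row 2 is now all distinguished symbols — the join is lossless.

Yes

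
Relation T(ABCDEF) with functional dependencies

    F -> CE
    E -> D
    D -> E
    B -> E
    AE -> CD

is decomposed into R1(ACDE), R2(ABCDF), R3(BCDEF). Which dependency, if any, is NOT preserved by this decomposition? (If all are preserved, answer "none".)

none

F → CE lies within R3.
E → D lies within R1.
D → E lies within R1.
B → E lies within R3.
AE → CD lies within R1.
Every dependency is enforceable on the fragments, so the decomposition is dependency-preserving.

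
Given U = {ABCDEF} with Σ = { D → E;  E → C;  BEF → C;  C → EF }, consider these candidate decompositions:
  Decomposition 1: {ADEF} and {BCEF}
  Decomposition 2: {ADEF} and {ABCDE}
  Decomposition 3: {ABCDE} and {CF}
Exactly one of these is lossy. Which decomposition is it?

Decomposition 1: common = {EF}, closure = {CEF} → lossy.
Decomposition 2: common = {ADE}, closure = {ACDEF} → lossless.
Decomposition 3: common = {C}, closure = {CEF} → lossless.

Decomposition 1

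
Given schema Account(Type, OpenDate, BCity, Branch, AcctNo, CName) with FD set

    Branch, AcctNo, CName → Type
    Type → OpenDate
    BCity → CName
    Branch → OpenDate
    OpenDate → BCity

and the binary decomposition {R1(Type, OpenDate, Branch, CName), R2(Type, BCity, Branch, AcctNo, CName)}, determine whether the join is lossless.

Yes

Common attributes: R1 ∩ R2 = {Type, Branch, CName}.
Closure of {Type, Branch, CName}: Type → OpenDate applies, adding OpenDate; OpenDate → BCity applies, adding BCity. So (Type, Branch, CName)⁺ = {Type, OpenDate, BCity, Branch, CName}.
This closure contains every attribute of R1, so R1 ∩ R2 → R1. The join is lossless.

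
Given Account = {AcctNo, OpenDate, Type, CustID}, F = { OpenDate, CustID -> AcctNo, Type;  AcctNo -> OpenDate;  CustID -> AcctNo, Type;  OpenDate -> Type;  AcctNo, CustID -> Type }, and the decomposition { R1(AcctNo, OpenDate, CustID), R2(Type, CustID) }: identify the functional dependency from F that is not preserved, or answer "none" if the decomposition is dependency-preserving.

OpenDate -> Type

Check OpenDate → Type: no single fragment contains all of {OpenDate, Type}, and the restricted closure of {OpenDate} across the fragments never reaches {Type}.
OpenDate, CustID → AcctNo, Type is preserved.
AcctNo → OpenDate is preserved.
CustID → AcctNo, Type is preserved.
AcctNo, CustID → Type is preserved.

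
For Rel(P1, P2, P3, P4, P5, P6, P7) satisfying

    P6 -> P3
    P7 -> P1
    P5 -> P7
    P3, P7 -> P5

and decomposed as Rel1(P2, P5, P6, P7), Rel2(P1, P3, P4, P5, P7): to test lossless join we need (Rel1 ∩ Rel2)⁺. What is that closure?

Rel1 ∩ Rel2 = {P5, P7}.
P7 → P1 applies, adding P1
Closure: {P1, P5, P7}.

P1, P5, P7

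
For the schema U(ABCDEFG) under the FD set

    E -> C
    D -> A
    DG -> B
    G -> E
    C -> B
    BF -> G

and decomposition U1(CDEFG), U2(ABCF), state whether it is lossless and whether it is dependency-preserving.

lossy and not dependency-preserving

Lossless test: (CF)⁺ = {BCEFG}, which is a superkey of neither fragment — lossy.
Dependency preservation: the restricted closure of {D} across the fragments never reaches {A}, so D → A cannot be enforced without a join — not preserved.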